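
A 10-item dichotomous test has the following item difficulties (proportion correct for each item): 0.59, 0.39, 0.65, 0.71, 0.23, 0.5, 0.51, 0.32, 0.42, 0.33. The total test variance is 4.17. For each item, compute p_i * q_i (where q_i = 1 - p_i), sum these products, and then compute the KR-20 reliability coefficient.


For each item, compute p_i * q_i:
  Item 1: 0.59 * 0.41 = 0.2419
  Item 2: 0.39 * 0.61 = 0.2379
  Item 3: 0.65 * 0.35 = 0.2275
  Item 4: 0.71 * 0.29 = 0.2059
  Item 5: 0.23 * 0.77 = 0.1771
  Item 6: 0.5 * 0.5 = 0.25
  Item 7: 0.51 * 0.49 = 0.2499
  Item 8: 0.32 * 0.68 = 0.2176
  Item 9: 0.42 * 0.58 = 0.2436
  Item 10: 0.33 * 0.67 = 0.2211
Sum(p_i * q_i) = 0.2419 + 0.2379 + 0.2275 + 0.2059 + 0.1771 + 0.25 + 0.2499 + 0.2176 + 0.2436 + 0.2211 = 2.2725
KR-20 = (k/(k-1)) * (1 - Sum(p_i*q_i) / Var_total)
= (10/9) * (1 - 2.2725/4.17)
= 1.1111 * 0.455
KR-20 = 0.5056

0.5056


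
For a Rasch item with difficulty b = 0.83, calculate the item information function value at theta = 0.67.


P = 1/(1+exp(-(0.67-0.83))) = 0.4601
I = P*(1-P) = 0.4601 * 0.5399
I = 0.2484

0.2484


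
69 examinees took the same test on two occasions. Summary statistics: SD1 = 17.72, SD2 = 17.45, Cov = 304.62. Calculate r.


r = cov(X,Y) / (SD_X * SD_Y)
r = 304.62 / (17.72 * 17.45)
r = 304.62 / 309.214
r = 0.9851

0.9851


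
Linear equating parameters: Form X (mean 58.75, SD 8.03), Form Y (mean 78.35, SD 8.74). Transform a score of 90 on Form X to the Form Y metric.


slope = SD_Y / SD_X = 8.74 / 8.03 ~ 1.0884
intercept = mean_Y - slope * mean_X = 78.35 - (8.74 / 8.03) * 58.75 ~ 14.4054
Y = slope * X + intercept. To avoid rounding drift from the rounded slope/intercept, evaluate the equivalent form Y = mean_Y + SD_Y * (X - mean_X) / SD_X at full precision:
Y = 78.35 + 8.74 * (90 - 58.75) / 8.03
Y = 78.35 + 8.74 * 31.25 / 8.03
Y = 78.35 + 273.125 / 8.03
Y = 78.35 + 34.0131
Y = 112.3631

112.3631


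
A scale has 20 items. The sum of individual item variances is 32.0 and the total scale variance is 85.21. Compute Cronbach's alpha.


alpha = (k/(k-1)) * (1 - sum(si^2)/s_total^2)
= (20/19) * (1 - 32.0/85.21)
alpha = 0.6573

0.6573


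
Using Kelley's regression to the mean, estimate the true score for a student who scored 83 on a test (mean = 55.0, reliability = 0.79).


T_est = rxx * X + (1 - rxx) * mean
T_est = 0.79 * 83 + 0.21 * 55.0
T_est = 65.57 + 11.55
T_est = 77.12

77.12


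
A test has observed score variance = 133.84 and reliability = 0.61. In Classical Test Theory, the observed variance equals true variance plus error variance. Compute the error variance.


var_true = rxx * var_obs = 0.61 * 133.84 = 81.6424
var_error = var_obs - var_true
var_error = 133.84 - 81.6424
var_error = 52.1976

52.1976


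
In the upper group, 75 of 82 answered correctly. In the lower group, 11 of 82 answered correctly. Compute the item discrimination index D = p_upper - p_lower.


p_upper = 75/82 = 0.9146
p_lower = 11/82 = 0.1341
D = 0.9146 - 0.1341 = 0.7805

0.7805


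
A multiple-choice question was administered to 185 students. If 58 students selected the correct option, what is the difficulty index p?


Item difficulty p = number correct / total examinees
p = 58 / 185
p = 0.3135

0.3135


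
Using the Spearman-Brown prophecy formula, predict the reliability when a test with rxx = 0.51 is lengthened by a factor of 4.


r_new = (n * rxx) / (1 + (n-1) * rxx)
r_new = (4 * 0.51) / (1 + 3 * 0.51)
r_new = 2.04 / 2.53
r_new = 0.8063

0.8063


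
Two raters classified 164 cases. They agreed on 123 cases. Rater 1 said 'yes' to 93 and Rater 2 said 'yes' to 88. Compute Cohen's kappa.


P_o = 123/164 = 0.75
P_e = (93*88 + 71*76) / 26896 = 0.504908
kappa = (P_o - P_e) / (1 - P_e)
kappa = (0.75 - 0.504908) / (1 - 0.504908)
kappa = 0.495

0.495


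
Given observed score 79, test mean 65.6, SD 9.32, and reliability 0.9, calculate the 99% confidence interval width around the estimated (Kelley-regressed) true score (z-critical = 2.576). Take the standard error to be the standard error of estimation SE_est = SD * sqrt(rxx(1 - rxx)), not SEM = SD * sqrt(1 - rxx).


True score estimate = 0.9*79 + 0.1*65.6 = 77.66
SE_est = SD * sqrt(rxx * (1 - rxx)) = 9.32 * sqrt(0.9 * 0.1) = 9.32 * sqrt(0.09) = 2.796
CI = T_est +/- z * SE_est, so width = 2 * z * SE_est = 2 * 2.576 * 2.796
Width = 14.405

14.405


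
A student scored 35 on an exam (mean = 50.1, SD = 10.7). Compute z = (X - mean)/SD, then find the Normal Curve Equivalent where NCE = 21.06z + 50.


z = (X - mean) / SD = (35 - 50.1) / 10.7
z = -15.1 / 10.7
z = -1.4112
NCE = NCE = 21.06z + 50
Carry z at full precision (z = -15.1 / 10.7) into the conversion:
NCE = 21.06 * (-15.1 / 10.7) + 50 = -318.006 / 10.7 + 50
NCE = -29.7202 + 50
NCE = 20.2798

20.2798


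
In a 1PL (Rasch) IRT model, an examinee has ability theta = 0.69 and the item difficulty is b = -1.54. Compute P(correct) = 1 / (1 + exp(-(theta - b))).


theta - b = 0.69 - -1.54 = 2.23
exp(-(theta - b)) = exp(-2.23) = 0.1075
P = 1 / (1 + 0.1075)
P = 0.9029

0.9029


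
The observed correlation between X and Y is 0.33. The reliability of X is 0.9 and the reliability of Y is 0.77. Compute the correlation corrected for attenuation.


r_corrected = rxy / sqrt(rxx * ryy)
= 0.33 / sqrt(0.9 * 0.77)
= 0.33 / sqrt(0.693)
= 0.33 / 0.832466
r_corrected = 0.3964

0.3964


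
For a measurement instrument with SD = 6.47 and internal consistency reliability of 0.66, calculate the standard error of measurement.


SEM = SD * sqrt(1 - rxx)
SEM = 6.47 * sqrt(1 - 0.66)
SEM = 6.47 * sqrt(0.34) = 6.47 * 0.583095
SEM = 3.7726

3.7726


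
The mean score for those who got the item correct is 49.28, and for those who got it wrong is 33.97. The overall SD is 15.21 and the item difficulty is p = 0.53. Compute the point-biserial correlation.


q = 1 - p = 0.47
rpb = ((M1 - M0) / SD) * sqrt(p * q)
rpb = ((49.28 - 33.97) / 15.21) * sqrt(0.53 * 0.47)
rpb = 0.5024

0.5024


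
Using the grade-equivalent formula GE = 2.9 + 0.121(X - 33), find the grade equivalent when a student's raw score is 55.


raw - median = 55 - 33 = 22
slope * diff = 0.121 * 22 = 2.662
GE = 2.9 + 2.662
GE = 5.562

5.562


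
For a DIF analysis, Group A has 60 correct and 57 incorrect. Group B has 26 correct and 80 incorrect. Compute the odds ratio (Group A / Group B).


Odds_A = 60/57 = 1.0526
Odds_B = 26/80 = 0.325
OR = Odds_A / Odds_B = 1.0526 / 0.325
Exactly, OR = (60 * 80) / (57 * 26) = 4800 / 1482
OR = 3.2389

3.2389


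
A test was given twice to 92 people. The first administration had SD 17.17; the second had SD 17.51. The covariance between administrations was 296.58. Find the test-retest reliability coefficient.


r = cov(X,Y) / (SD_X * SD_Y)
r = 296.58 / (17.17 * 17.51)
r = 296.58 / 300.6467
r = 0.9865

0.9865


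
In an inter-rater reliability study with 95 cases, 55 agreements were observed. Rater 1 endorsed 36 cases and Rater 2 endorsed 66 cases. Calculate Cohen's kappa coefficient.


P_o = 55/95 = 0.578947
P_e = (36*66 + 59*29) / 9025 = 0.452853
kappa = (P_o - P_e) / (1 - P_e)
kappa = (0.578947 - 0.452853) / (1 - 0.452853)
kappa = 0.2305

0.2305


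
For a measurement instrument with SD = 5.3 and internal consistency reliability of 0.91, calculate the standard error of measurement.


SEM = SD * sqrt(1 - rxx)
SEM = 5.3 * sqrt(1 - 0.91)
SEM = 5.3 * sqrt(0.09) = 5.3 * 0.3
SEM = 1.59

1.59


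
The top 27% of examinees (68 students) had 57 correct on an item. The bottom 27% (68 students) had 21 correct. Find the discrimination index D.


p_upper = 57/68 = 0.8382
p_lower = 21/68 = 0.3088
D = 0.8382 - 0.3088 = 0.5294

0.5294


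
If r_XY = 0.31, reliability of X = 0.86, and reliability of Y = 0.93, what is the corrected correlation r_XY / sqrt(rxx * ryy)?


r_corrected = rxy / sqrt(rxx * ryy)
= 0.31 / sqrt(0.86 * 0.93)
= 0.31 / sqrt(0.7998)
= 0.31 / 0.894315
r_corrected = 0.3466

0.3466


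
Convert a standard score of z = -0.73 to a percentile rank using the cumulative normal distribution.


CDF(z) = 0.5 * (1 + erf(z/sqrt(2)))
erf(-0.5162) = -0.5346
CDF = 0.2327
Percentile rank = 0.2327 * 100 = 23.27

23.27


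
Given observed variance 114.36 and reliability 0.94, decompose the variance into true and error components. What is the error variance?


var_true = rxx * var_obs = 0.94 * 114.36 = 107.4984
var_error = var_obs - var_true
var_error = 114.36 - 107.4984
var_error = 6.8616

6.8616


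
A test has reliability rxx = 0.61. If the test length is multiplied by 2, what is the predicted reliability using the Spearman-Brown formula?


r_new = (n * rxx) / (1 + (n-1) * rxx)
r_new = (2 * 0.61) / (1 + 1 * 0.61)
r_new = 1.22 / 1.61
r_new = 0.7578

0.7578


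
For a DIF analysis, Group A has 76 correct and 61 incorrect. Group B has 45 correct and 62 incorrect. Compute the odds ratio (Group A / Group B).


Odds_A = 76/61 = 1.2459
Odds_B = 45/62 = 0.7258
OR = Odds_A / Odds_B = 1.2459 / 0.7258
Exactly, OR = (76 * 62) / (61 * 45) = 4712 / 2745
OR = 1.7166

1.7166


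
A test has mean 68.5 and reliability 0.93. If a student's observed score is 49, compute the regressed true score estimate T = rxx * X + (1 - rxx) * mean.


T_est = rxx * X + (1 - rxx) * mean
T_est = 0.93 * 49 + 0.07 * 68.5
T_est = 45.57 + 4.795
T_est = 50.365

50.365


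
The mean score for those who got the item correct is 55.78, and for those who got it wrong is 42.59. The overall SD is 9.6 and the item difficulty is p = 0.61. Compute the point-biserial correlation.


q = 1 - p = 0.39
rpb = ((M1 - M0) / SD) * sqrt(p * q)
rpb = ((55.78 - 42.59) / 9.6) * sqrt(0.61 * 0.39)
rpb = 0.6701

0.6701


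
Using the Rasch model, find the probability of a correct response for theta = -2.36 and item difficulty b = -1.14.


theta - b = -2.36 - -1.14 = -1.22
exp(-(theta - b)) = exp(1.22) = 3.3872
P = 1 / (1 + 3.3872)
P = 0.2279

0.2279


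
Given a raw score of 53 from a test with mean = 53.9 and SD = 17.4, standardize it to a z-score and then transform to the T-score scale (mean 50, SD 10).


z = (X - mean) / SD = (53 - 53.9) / 17.4
z = -0.9 / 17.4
z = -0.0517
T-score = T = 50 + 10z
Carry z at full precision (z = -0.9 / 17.4) into the conversion:
T-score = 50 + 10 * (-0.9 / 17.4) = 50 + -9 / 17.4
T-score = 50 + -0.5172
T-score = 49.4828

49.4828


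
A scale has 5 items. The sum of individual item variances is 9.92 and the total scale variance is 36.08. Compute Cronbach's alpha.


alpha = (k/(k-1)) * (1 - sum(si^2)/s_total^2)
= (5/4) * (1 - 9.92/36.08)
alpha = 0.9063

0.9063


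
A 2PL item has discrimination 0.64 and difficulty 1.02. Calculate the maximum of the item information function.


For 2PL, max info at theta = b = 1.02
I_max = a^2 / 4 = 0.64^2 / 4
= 0.4096 / 4
I_max = 0.1024

0.1024


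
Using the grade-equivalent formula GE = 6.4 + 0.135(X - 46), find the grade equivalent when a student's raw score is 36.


raw - median = 36 - 46 = -10
slope * diff = 0.135 * -10 = -1.35
GE = 6.4 + -1.35
GE = 5.05

5.05


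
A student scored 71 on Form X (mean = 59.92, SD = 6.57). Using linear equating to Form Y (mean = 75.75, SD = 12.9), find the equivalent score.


slope = SD_Y / SD_X = 12.9 / 6.57 ~ 1.9635
intercept = mean_Y - slope * mean_X = 75.75 - (12.9 / 6.57) * 59.92 ~ -41.9011
Y = slope * X + intercept. To avoid rounding drift from the rounded slope/intercept, evaluate the equivalent form Y = mean_Y + SD_Y * (X - mean_X) / SD_X at full precision:
Y = 75.75 + 12.9 * (71 - 59.92) / 6.57
Y = 75.75 + 12.9 * 11.08 / 6.57
Y = 75.75 + 142.932 / 6.57
Y = 75.75 + 21.7553
Y = 97.5053

97.5053


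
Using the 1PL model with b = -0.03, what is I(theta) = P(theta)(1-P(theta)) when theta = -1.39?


P = 1/(1+exp(-(-1.39--0.03))) = 0.2042
I = P*(1-P) = 0.2042 * 0.7958
I = 0.1625

0.1625


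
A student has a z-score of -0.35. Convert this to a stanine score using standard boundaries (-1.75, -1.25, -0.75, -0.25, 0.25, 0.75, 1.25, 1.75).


Stanine boundaries: [-1.75, -1.25, -0.75, -0.25, 0.25, 0.75, 1.25, 1.75]
z = -0.35
Check each boundary:
  z >= -1.75 -> could be stanine 2
  z >= -1.25 -> could be stanine 3
  z >= -0.75 -> could be stanine 4
  z < -0.25
  z < 0.25
  z < 0.75
  z < 1.25
  z < 1.75
Highest qualifying boundary gives stanine = 4

4


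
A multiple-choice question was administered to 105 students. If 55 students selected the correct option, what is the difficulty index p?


Item difficulty p = number correct / total examinees
p = 55 / 105
p = 0.5238

0.5238


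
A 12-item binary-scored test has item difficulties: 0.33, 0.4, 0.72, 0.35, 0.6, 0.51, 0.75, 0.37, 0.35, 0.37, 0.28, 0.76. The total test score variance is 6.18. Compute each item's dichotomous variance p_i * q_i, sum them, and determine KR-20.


For each item, compute p_i * q_i:
  Item 1: 0.33 * 0.67 = 0.2211
  Item 2: 0.4 * 0.6 = 0.24
  Item 3: 0.72 * 0.28 = 0.2016
  Item 4: 0.35 * 0.65 = 0.2275
  Item 5: 0.6 * 0.4 = 0.24
  Item 6: 0.51 * 0.49 = 0.2499
  Item 7: 0.75 * 0.25 = 0.1875
  Item 8: 0.37 * 0.63 = 0.2331
  Item 9: 0.35 * 0.65 = 0.2275
  Item 10: 0.37 * 0.63 = 0.2331
  Item 11: 0.28 * 0.72 = 0.2016
  Item 12: 0.76 * 0.24 = 0.1824
Sum(p_i * q_i) = 0.2211 + 0.24 + 0.2016 + 0.2275 + 0.24 + 0.2499 + 0.1875 + 0.2331 + 0.2275 + 0.2331 + 0.2016 + 0.1824 = 2.6453
KR-20 = (k/(k-1)) * (1 - Sum(p_i*q_i) / Var_total)
= (12/11) * (1 - 2.6453/6.18)
= 1.0909 * 0.572
KR-20 = 0.624

0.624


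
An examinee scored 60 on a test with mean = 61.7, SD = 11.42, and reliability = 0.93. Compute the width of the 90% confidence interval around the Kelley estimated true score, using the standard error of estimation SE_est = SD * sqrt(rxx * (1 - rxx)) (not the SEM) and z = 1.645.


True score estimate = 0.93*60 + 0.07*61.7 = 60.119
SE_est = SD * sqrt(rxx * (1 - rxx)) = 11.42 * sqrt(0.93 * 0.07) = 11.42 * sqrt(0.0651) = 2.913779
CI = T_est +/- z * SE_est, so width = 2 * z * SE_est = 2 * 1.645 * 2.913779
Width = 9.5863

9.5863


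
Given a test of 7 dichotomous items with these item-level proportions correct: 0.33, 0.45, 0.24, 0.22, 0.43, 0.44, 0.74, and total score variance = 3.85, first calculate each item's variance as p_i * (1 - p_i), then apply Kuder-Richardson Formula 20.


For each item, compute p_i * q_i:
  Item 1: 0.33 * 0.67 = 0.2211
  Item 2: 0.45 * 0.55 = 0.2475
  Item 3: 0.24 * 0.76 = 0.1824
  Item 4: 0.22 * 0.78 = 0.1716
  Item 5: 0.43 * 0.57 = 0.2451
  Item 6: 0.44 * 0.56 = 0.2464
  Item 7: 0.74 * 0.26 = 0.1924
Sum(p_i * q_i) = 0.2211 + 0.2475 + 0.1824 + 0.1716 + 0.2451 + 0.2464 + 0.1924 = 1.5065
KR-20 = (k/(k-1)) * (1 - Sum(p_i*q_i) / Var_total)
= (7/6) * (1 - 1.5065/3.85)
= 1.1667 * 0.6087
KR-20 = 0.7102

0.7102


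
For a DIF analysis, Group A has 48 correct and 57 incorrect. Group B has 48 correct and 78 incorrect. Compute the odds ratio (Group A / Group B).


Odds_A = 48/57 = 0.8421
Odds_B = 48/78 = 0.6154
OR = Odds_A / Odds_B = 0.8421 / 0.6154
Exactly, OR = (48 * 78) / (57 * 48) = 3744 / 2736
OR = 1.3684

1.3684


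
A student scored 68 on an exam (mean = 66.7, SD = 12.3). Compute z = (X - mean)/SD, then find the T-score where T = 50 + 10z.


z = (X - mean) / SD = (68 - 66.7) / 12.3
z = 1.3 / 12.3
z = 0.1057
T-score = T = 50 + 10z
Carry z at full precision (z = 1.3 / 12.3) into the conversion:
T-score = 50 + 10 * (1.3 / 12.3) = 50 + 13 / 12.3
T-score = 50 + 1.0569
T-score = 51.0569

51.0569


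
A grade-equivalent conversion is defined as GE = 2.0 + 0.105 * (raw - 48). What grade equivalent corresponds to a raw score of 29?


raw - median = 29 - 48 = -19
slope * diff = 0.105 * -19 = -1.995
GE = 2.0 + -1.995
GE = 0.005

0.005


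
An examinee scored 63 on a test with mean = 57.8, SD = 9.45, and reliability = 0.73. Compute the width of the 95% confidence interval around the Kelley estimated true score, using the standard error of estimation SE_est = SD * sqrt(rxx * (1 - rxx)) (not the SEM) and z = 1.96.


True score estimate = 0.73*63 + 0.27*57.8 = 61.596
SE_est = SD * sqrt(rxx * (1 - rxx)) = 9.45 * sqrt(0.73 * 0.27) = 9.45 * sqrt(0.1971) = 4.195417
CI = T_est +/- z * SE_est, so width = 2 * z * SE_est = 2 * 1.96 * 4.195417
Width = 16.446

16.446


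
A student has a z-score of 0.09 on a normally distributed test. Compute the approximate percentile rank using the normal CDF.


CDF(z) = 0.5 * (1 + erf(z/sqrt(2)))
erf(0.0636) = 0.0717
CDF = 0.5359
Percentile rank = 0.5359 * 100 = 53.59

53.59


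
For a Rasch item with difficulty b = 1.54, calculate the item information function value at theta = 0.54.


P = 1/(1+exp(-(0.54-1.54))) = 0.2689
I = P*(1-P) = 0.2689 * 0.7311
I = 0.1966

0.1966


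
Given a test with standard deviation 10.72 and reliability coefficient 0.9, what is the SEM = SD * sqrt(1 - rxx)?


SEM = SD * sqrt(1 - rxx)
SEM = 10.72 * sqrt(1 - 0.9)
SEM = 10.72 * sqrt(0.1) = 10.72 * 0.316228
SEM = 3.39

3.39


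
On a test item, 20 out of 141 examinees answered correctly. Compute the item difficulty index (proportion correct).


Item difficulty p = number correct / total examinees
p = 20 / 141
p = 0.1418

0.1418


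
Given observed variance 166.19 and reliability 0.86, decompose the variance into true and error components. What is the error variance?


var_true = rxx * var_obs = 0.86 * 166.19 = 142.9234
var_error = var_obs - var_true
var_error = 166.19 - 142.9234
var_error = 23.2666

23.2666


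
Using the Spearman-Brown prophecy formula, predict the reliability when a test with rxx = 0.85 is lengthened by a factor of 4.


r_new = (n * rxx) / (1 + (n-1) * rxx)
r_new = (4 * 0.85) / (1 + 3 * 0.85)
r_new = 3.4 / 3.55
r_new = 0.9577

0.9577


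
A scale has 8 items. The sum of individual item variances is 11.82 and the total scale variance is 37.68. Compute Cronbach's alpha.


alpha = (k/(k-1)) * (1 - sum(si^2)/s_total^2)
= (8/7) * (1 - 11.82/37.68)
alpha = 0.7843

0.7843


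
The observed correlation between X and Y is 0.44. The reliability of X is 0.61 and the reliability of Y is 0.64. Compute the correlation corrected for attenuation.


r_corrected = rxy / sqrt(rxx * ryy)
= 0.44 / sqrt(0.61 * 0.64)
= 0.44 / sqrt(0.3904)
= 0.44 / 0.62482
r_corrected = 0.7042

0.7042


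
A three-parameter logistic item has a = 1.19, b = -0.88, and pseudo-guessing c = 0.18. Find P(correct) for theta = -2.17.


logit = 1.19*(-2.17 - -0.88) = -1.5351
P* = 1/(1 + exp(--1.5351)) = 0.1772
P = 0.18 + (1 - 0.18) * 0.1772
P = 0.3253

0.3253


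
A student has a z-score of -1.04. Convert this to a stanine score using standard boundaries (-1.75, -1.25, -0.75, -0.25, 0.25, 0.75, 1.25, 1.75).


Stanine boundaries: [-1.75, -1.25, -0.75, -0.25, 0.25, 0.75, 1.25, 1.75]
z = -1.04
Check each boundary:
  z >= -1.75 -> could be stanine 2
  z >= -1.25 -> could be stanine 3
  z < -0.75
  z < -0.25
  z < 0.25
  z < 0.75
  z < 1.25
  z < 1.75
Highest qualifying boundary gives stanine = 3

3


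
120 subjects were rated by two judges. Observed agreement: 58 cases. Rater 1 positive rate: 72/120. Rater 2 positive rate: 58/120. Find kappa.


P_o = 58/120 = 0.483333
P_e = (72*58 + 48*62) / 14400 = 0.496667
kappa = (P_o - P_e) / (1 - P_e)
kappa = (0.483333 - 0.496667) / (1 - 0.496667)
kappa = -0.0265

-0.0265


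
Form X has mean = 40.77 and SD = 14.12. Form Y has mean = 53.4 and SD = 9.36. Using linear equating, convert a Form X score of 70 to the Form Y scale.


slope = SD_Y / SD_X = 9.36 / 14.12 ~ 0.6629
intercept = mean_Y - slope * mean_X = 53.4 - (9.36 / 14.12) * 40.77 ~ 26.374
Y = slope * X + intercept. To avoid rounding drift from the rounded slope/intercept, evaluate the equivalent form Y = mean_Y + SD_Y * (X - mean_X) / SD_X at full precision:
Y = 53.4 + 9.36 * (70 - 40.77) / 14.12
Y = 53.4 + 9.36 * 29.23 / 14.12
Y = 53.4 + 273.5928 / 14.12
Y = 53.4 + 19.3763
Y = 72.7763

72.7763


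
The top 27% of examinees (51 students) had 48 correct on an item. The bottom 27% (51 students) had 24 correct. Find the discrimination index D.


p_upper = 48/51 = 0.9412
p_lower = 24/51 = 0.4706
D = 0.9412 - 0.4706 = 0.4706

0.4706


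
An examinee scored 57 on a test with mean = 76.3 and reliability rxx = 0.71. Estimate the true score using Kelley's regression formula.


T_est = rxx * X + (1 - rxx) * mean
T_est = 0.71 * 57 + 0.29 * 76.3
T_est = 40.47 + 22.127
T_est = 62.597

62.597


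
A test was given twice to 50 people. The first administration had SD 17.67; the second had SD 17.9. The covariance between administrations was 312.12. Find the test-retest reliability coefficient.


r = cov(X,Y) / (SD_X * SD_Y)
r = 312.12 / (17.67 * 17.9)
r = 312.12 / 316.293
r = 0.9868

0.9868


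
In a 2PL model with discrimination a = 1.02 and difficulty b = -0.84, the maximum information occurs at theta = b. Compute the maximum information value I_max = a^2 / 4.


For 2PL, max info at theta = b = -0.84
I_max = a^2 / 4 = 1.02^2 / 4
= 1.0404 / 4
I_max = 0.2601

0.2601


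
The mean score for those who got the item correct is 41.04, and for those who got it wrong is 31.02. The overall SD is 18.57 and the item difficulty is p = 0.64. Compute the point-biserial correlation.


q = 1 - p = 0.36
rpb = ((M1 - M0) / SD) * sqrt(p * q)
rpb = ((41.04 - 31.02) / 18.57) * sqrt(0.64 * 0.36)
rpb = 0.259

0.259


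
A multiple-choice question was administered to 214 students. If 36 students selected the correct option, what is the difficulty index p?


Item difficulty p = number correct / total examinees
p = 36 / 214
p = 0.1682

0.1682


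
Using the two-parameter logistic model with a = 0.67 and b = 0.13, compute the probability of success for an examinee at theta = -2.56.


a*(theta - b) = 0.67 * (-2.56 - 0.13) = -1.8023
exp(--1.8023) = 6.0636
P = 1 / (1 + 6.0636)
P = 0.1416

0.1416


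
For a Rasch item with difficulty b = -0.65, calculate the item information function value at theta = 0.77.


P = 1/(1+exp(-(0.77--0.65))) = 0.8053
I = P*(1-P) = 0.8053 * 0.1947
I = 0.1568

0.1568


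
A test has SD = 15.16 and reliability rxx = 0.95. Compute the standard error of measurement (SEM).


SEM = SD * sqrt(1 - rxx)
SEM = 15.16 * sqrt(1 - 0.95)
SEM = 15.16 * sqrt(0.05) = 15.16 * 0.223607
SEM = 3.3899

3.3899


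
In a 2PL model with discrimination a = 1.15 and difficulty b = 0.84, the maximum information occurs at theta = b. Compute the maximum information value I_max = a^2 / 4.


For 2PL, max info at theta = b = 0.84
I_max = a^2 / 4 = 1.15^2 / 4
= 1.3225 / 4
I_max = 0.3306

0.3306


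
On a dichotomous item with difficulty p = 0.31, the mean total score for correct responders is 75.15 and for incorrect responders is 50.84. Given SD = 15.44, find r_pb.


q = 1 - p = 0.69
rpb = ((M1 - M0) / SD) * sqrt(p * q)
rpb = ((75.15 - 50.84) / 15.44) * sqrt(0.31 * 0.69)
rpb = 0.7282

0.7282


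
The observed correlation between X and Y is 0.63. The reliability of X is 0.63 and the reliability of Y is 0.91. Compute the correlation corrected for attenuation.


r_corrected = rxy / sqrt(rxx * ryy)
= 0.63 / sqrt(0.63 * 0.91)
= 0.63 / sqrt(0.5733)
= 0.63 / 0.757166
r_corrected = 0.8321

0.8321


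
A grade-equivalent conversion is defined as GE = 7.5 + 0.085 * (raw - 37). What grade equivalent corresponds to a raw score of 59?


raw - median = 59 - 37 = 22
slope * diff = 0.085 * 22 = 1.87
GE = 7.5 + 1.87
GE = 9.37

9.37


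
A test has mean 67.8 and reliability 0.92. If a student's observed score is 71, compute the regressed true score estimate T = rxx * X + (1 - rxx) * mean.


T_est = rxx * X + (1 - rxx) * mean
T_est = 0.92 * 71 + 0.08 * 67.8
T_est = 65.32 + 5.424
T_est = 70.744

70.744


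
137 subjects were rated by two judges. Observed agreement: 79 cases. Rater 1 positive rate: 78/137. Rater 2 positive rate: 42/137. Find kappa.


P_o = 79/137 = 0.576642
P_e = (78*42 + 59*95) / 18769 = 0.473174
kappa = (P_o - P_e) / (1 - P_e)
kappa = (0.576642 - 0.473174) / (1 - 0.473174)
kappa = 0.1964

0.1964


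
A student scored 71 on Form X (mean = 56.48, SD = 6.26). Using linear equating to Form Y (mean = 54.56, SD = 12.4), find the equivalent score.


slope = SD_Y / SD_X = 12.4 / 6.26 ~ 1.9808
intercept = mean_Y - slope * mean_X = 54.56 - (12.4 / 6.26) * 56.48 ~ -57.3173
Y = slope * X + intercept. To avoid rounding drift from the rounded slope/intercept, evaluate the equivalent form Y = mean_Y + SD_Y * (X - mean_X) / SD_X at full precision:
Y = 54.56 + 12.4 * (71 - 56.48) / 6.26
Y = 54.56 + 12.4 * 14.52 / 6.26
Y = 54.56 + 180.048 / 6.26
Y = 54.56 + 28.7617
Y = 83.3217

83.3217


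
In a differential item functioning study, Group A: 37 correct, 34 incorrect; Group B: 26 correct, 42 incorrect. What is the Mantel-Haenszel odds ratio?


Odds_A = 37/34 = 1.0882
Odds_B = 26/42 = 0.619
OR = Odds_A / Odds_B = 1.0882 / 0.619
Exactly, OR = (37 * 42) / (34 * 26) = 1554 / 884
OR = 1.7579

1.7579


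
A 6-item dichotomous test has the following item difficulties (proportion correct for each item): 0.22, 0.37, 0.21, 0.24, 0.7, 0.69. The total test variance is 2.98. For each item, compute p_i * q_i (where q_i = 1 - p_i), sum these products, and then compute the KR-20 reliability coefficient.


For each item, compute p_i * q_i:
  Item 1: 0.22 * 0.78 = 0.1716
  Item 2: 0.37 * 0.63 = 0.2331
  Item 3: 0.21 * 0.79 = 0.1659
  Item 4: 0.24 * 0.76 = 0.1824
  Item 5: 0.7 * 0.3 = 0.21
  Item 6: 0.69 * 0.31 = 0.2139
Sum(p_i * q_i) = 0.1716 + 0.2331 + 0.1659 + 0.1824 + 0.21 + 0.2139 = 1.1769
KR-20 = (k/(k-1)) * (1 - Sum(p_i*q_i) / Var_total)
= (6/5) * (1 - 1.1769/2.98)
= 1.2 * 0.6051
KR-20 = 0.7261

0.7261


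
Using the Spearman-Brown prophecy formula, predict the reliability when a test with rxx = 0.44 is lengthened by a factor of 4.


r_new = (n * rxx) / (1 + (n-1) * rxx)
r_new = (4 * 0.44) / (1 + 3 * 0.44)
r_new = 1.76 / 2.32
r_new = 0.7586

0.7586


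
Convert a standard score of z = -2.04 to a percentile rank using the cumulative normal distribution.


CDF(z) = 0.5 * (1 + erf(z/sqrt(2)))
erf(-1.4425) = -0.9586
CDF = 0.0207
Percentile rank = 0.0207 * 100 = 2.07

2.07


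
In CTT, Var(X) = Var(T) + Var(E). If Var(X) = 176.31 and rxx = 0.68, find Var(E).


var_true = rxx * var_obs = 0.68 * 176.31 = 119.8908
var_error = var_obs - var_true
var_error = 176.31 - 119.8908
var_error = 56.4192

56.4192


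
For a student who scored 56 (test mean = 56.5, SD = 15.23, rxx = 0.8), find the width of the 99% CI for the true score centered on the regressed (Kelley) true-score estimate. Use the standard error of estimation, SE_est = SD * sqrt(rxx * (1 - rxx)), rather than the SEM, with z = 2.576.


True score estimate = 0.8*56 + 0.2*56.5 = 56.1
SE_est = SD * sqrt(rxx * (1 - rxx)) = 15.23 * sqrt(0.8 * 0.2) = 15.23 * sqrt(0.16) = 6.092
CI = T_est +/- z * SE_est, so width = 2 * z * SE_est = 2 * 2.576 * 6.092
Width = 31.386

31.386


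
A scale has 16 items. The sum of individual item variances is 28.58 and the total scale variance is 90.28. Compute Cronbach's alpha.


alpha = (k/(k-1)) * (1 - sum(si^2)/s_total^2)
= (16/15) * (1 - 28.58/90.28)
alpha = 0.729

0.729


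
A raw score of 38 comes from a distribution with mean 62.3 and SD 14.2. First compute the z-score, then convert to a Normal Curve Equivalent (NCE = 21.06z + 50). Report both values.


z = (X - mean) / SD = (38 - 62.3) / 14.2
z = -24.3 / 14.2
z = -1.7113
NCE = NCE = 21.06z + 50
Carry z at full precision (z = -24.3 / 14.2) into the conversion:
NCE = 21.06 * (-24.3 / 14.2) + 50 = -511.758 / 14.2 + 50
NCE = -36.0393 + 50
NCE = 13.9607

13.9607


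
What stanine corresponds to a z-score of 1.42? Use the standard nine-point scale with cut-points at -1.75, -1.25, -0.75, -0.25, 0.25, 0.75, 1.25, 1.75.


Stanine boundaries: [-1.75, -1.25, -0.75, -0.25, 0.25, 0.75, 1.25, 1.75]
z = 1.42
Check each boundary:
  z >= -1.75 -> could be stanine 2
  z >= -1.25 -> could be stanine 3
  z >= -0.75 -> could be stanine 4
  z >= -0.25 -> could be stanine 5
  z >= 0.25 -> could be stanine 6
  z >= 0.75 -> could be stanine 7
  z >= 1.25 -> could be stanine 8
  z < 1.75
Highest qualifying boundary gives stanine = 8

8


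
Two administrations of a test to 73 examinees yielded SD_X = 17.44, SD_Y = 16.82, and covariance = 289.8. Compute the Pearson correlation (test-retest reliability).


r = cov(X,Y) / (SD_X * SD_Y)
r = 289.8 / (17.44 * 16.82)
r = 289.8 / 293.3408
r = 0.9879

0.9879


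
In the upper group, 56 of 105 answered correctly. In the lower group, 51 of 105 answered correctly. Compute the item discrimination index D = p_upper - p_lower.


p_upper = 56/105 = 0.5333
p_lower = 51/105 = 0.4857
D = 0.5333 - 0.4857 = 0.0476

0.0476


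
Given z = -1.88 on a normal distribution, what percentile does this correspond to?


CDF(z) = 0.5 * (1 + erf(z/sqrt(2)))
erf(-1.3294) = -0.9399
CDF = 0.0301
Percentile rank = 0.0301 * 100 = 3.01

3.01


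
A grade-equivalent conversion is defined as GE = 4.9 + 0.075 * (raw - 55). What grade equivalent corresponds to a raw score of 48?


raw - median = 48 - 55 = -7
slope * diff = 0.075 * -7 = -0.525
GE = 4.9 + -0.525
GE = 4.375

4.375


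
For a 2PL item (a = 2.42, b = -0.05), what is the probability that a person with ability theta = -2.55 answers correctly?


a*(theta - b) = 2.42 * (-2.55 - -0.05) = -6.05
exp(--6.05) = 424.113
P = 1 / (1 + 424.113)
P = 0.0024

0.0024


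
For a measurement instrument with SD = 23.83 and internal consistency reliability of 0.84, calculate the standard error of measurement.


SEM = SD * sqrt(1 - rxx)
SEM = 23.83 * sqrt(1 - 0.84)
SEM = 23.83 * sqrt(0.16) = 23.83 * 0.4
SEM = 9.532

9.532


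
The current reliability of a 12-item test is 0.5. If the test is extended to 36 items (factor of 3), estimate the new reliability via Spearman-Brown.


r_new = (n * rxx) / (1 + (n-1) * rxx)
r_new = (3 * 0.5) / (1 + 2 * 0.5)
r_new = 1.5 / 2.0
r_new = 0.75

0.75


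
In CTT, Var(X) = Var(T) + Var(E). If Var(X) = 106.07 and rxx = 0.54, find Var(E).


var_true = rxx * var_obs = 0.54 * 106.07 = 57.2778
var_error = var_obs - var_true
var_error = 106.07 - 57.2778
var_error = 48.7922

48.7922


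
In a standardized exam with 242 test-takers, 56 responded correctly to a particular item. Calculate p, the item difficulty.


Item difficulty p = number correct / total examinees
p = 56 / 242
p = 0.2314

0.2314


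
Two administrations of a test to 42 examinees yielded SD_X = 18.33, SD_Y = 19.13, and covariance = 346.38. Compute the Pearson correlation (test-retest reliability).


r = cov(X,Y) / (SD_X * SD_Y)
r = 346.38 / (18.33 * 19.13)
r = 346.38 / 350.6529
r = 0.9878

0.9878


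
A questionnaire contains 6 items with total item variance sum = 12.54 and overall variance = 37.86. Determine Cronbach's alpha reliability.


alpha = (k/(k-1)) * (1 - sum(si^2)/s_total^2)
= (6/5) * (1 - 12.54/37.86)
alpha = 0.8025

0.8025


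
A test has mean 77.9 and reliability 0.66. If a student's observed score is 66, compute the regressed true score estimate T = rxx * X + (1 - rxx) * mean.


T_est = rxx * X + (1 - rxx) * mean
T_est = 0.66 * 66 + 0.34 * 77.9
T_est = 43.56 + 26.486
T_est = 70.046

70.046


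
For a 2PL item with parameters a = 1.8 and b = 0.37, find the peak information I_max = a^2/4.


For 2PL, max info at theta = b = 0.37
I_max = a^2 / 4 = 1.8^2 / 4
= 3.24 / 4
I_max = 0.81

0.81


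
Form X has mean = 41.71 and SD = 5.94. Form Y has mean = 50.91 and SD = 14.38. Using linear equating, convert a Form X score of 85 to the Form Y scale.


slope = SD_Y / SD_X = 14.38 / 5.94 ~ 2.4209
intercept = mean_Y - slope * mean_X = 50.91 - (14.38 / 5.94) * 41.71 ~ -50.0647
Y = slope * X + intercept. To avoid rounding drift from the rounded slope/intercept, evaluate the equivalent form Y = mean_Y + SD_Y * (X - mean_X) / SD_X at full precision:
Y = 50.91 + 14.38 * (85 - 41.71) / 5.94
Y = 50.91 + 14.38 * 43.29 / 5.94
Y = 50.91 + 622.5102 / 5.94
Y = 50.91 + 104.7997
Y = 155.7097

155.7097


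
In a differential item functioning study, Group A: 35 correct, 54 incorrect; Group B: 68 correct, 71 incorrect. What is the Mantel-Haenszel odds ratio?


Odds_A = 35/54 = 0.6481
Odds_B = 68/71 = 0.9577
OR = Odds_A / Odds_B = 0.6481 / 0.9577
Exactly, OR = (35 * 71) / (54 * 68) = 2485 / 3672
OR = 0.6767

0.6767


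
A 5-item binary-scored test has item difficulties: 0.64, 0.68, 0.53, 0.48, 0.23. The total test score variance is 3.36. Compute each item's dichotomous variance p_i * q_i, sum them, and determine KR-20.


For each item, compute p_i * q_i:
  Item 1: 0.64 * 0.36 = 0.2304
  Item 2: 0.68 * 0.32 = 0.2176
  Item 3: 0.53 * 0.47 = 0.2491
  Item 4: 0.48 * 0.52 = 0.2496
  Item 5: 0.23 * 0.77 = 0.1771
Sum(p_i * q_i) = 0.2304 + 0.2176 + 0.2491 + 0.2496 + 0.1771 = 1.1238
KR-20 = (k/(k-1)) * (1 - Sum(p_i*q_i) / Var_total)
= (5/4) * (1 - 1.1238/3.36)
= 1.25 * 0.6655
KR-20 = 0.8319

0.8319


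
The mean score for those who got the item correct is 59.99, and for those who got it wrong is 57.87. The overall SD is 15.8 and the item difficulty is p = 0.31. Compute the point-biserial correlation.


q = 1 - p = 0.69
rpb = ((M1 - M0) / SD) * sqrt(p * q)
rpb = ((59.99 - 57.87) / 15.8) * sqrt(0.31 * 0.69)
rpb = 0.0621

0.0621


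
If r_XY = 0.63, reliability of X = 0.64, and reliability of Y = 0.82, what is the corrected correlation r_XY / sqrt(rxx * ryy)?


r_corrected = rxy / sqrt(rxx * ryy)
= 0.63 / sqrt(0.64 * 0.82)
= 0.63 / sqrt(0.5248)
= 0.63 / 0.724431
r_corrected = 0.8696

0.8696


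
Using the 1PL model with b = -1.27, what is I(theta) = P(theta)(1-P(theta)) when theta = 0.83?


P = 1/(1+exp(-(0.83--1.27))) = 0.8909
I = P*(1-P) = 0.8909 * 0.1091
I = 0.0972

0.0972


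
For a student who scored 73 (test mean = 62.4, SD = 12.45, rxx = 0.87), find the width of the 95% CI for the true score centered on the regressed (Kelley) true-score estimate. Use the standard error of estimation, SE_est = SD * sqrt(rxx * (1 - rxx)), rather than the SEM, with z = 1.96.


True score estimate = 0.87*73 + 0.13*62.4 = 71.622
SE_est = SD * sqrt(rxx * (1 - rxx)) = 12.45 * sqrt(0.87 * 0.13) = 12.45 * sqrt(0.1131) = 4.186978
CI = T_est +/- z * SE_est, so width = 2 * z * SE_est = 2 * 1.96 * 4.186978
Width = 16.413

16.413


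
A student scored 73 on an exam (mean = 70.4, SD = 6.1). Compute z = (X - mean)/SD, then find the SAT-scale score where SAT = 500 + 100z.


z = (X - mean) / SD = (73 - 70.4) / 6.1
z = 2.6 / 6.1
z = 0.4262
SAT-scale = SAT = 500 + 100z
Carry z at full precision (z = 2.6 / 6.1) into the conversion:
SAT-scale = 500 + 100 * (2.6 / 6.1) = 500 + 260 / 6.1
SAT-scale = 500 + 42.623
SAT-scale = 542.623

542.623


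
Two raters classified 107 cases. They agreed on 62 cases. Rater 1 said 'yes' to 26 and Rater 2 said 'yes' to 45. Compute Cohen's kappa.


P_o = 62/107 = 0.579439
P_e = (26*45 + 81*62) / 11449 = 0.540833
kappa = (P_o - P_e) / (1 - P_e)
kappa = (0.579439 - 0.540833) / (1 - 0.540833)
kappa = 0.0841

0.0841


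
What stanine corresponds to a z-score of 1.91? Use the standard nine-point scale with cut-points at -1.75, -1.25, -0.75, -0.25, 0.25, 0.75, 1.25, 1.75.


Stanine boundaries: [-1.75, -1.25, -0.75, -0.25, 0.25, 0.75, 1.25, 1.75]
z = 1.91
Check each boundary:
  z >= -1.75 -> could be stanine 2
  z >= -1.25 -> could be stanine 3
  z >= -0.75 -> could be stanine 4
  z >= -0.25 -> could be stanine 5
  z >= 0.25 -> could be stanine 6
  z >= 0.75 -> could be stanine 7
  z >= 1.25 -> could be stanine 8
  z >= 1.75 -> could be stanine 9
Highest qualifying boundary gives stanine = 9

9


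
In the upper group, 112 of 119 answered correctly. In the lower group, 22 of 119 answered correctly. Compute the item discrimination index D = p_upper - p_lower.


p_upper = 112/119 = 0.9412
p_lower = 22/119 = 0.1849
D = 0.9412 - 0.1849 = 0.7563

0.7563


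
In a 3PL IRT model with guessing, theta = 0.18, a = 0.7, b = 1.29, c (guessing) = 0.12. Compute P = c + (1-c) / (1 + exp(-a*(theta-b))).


logit = 0.7*(0.18 - 1.29) = -0.777
P* = 1/(1 + exp(--0.777)) = 0.315
P = 0.12 + (1 - 0.12) * 0.315
P = 0.3972

0.3972


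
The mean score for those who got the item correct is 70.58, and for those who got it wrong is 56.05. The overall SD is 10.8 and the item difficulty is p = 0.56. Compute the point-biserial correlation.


q = 1 - p = 0.44
rpb = ((M1 - M0) / SD) * sqrt(p * q)
rpb = ((70.58 - 56.05) / 10.8) * sqrt(0.56 * 0.44)
rpb = 0.6678

0.6678


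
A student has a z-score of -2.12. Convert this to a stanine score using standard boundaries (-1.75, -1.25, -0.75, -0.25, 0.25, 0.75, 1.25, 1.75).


Stanine boundaries: [-1.75, -1.25, -0.75, -0.25, 0.25, 0.75, 1.25, 1.75]
z = -2.12
Check each boundary:
  z < -1.75
  z < -1.25
  z < -0.75
  z < -0.25
  z < 0.25
  z < 0.75
  z < 1.25
  z < 1.75
Highest qualifying boundary gives stanine = 1

1


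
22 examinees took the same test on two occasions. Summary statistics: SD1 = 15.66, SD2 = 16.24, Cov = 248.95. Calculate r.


r = cov(X,Y) / (SD_X * SD_Y)
r = 248.95 / (15.66 * 16.24)
r = 248.95 / 254.3184
r = 0.9789

0.9789


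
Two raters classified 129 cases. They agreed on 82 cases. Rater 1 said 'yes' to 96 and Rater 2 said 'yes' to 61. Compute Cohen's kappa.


P_o = 82/129 = 0.635659
P_e = (96*61 + 33*68) / 16641 = 0.48675
kappa = (P_o - P_e) / (1 - P_e)
kappa = (0.635659 - 0.48675) / (1 - 0.48675)
kappa = 0.2901

0.2901


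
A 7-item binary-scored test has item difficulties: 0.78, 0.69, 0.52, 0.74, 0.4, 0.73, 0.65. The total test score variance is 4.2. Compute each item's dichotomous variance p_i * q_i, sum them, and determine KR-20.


For each item, compute p_i * q_i:
  Item 1: 0.78 * 0.22 = 0.1716
  Item 2: 0.69 * 0.31 = 0.2139
  Item 3: 0.52 * 0.48 = 0.2496
  Item 4: 0.74 * 0.26 = 0.1924
  Item 5: 0.4 * 0.6 = 0.24
  Item 6: 0.73 * 0.27 = 0.1971
  Item 7: 0.65 * 0.35 = 0.2275
Sum(p_i * q_i) = 0.1716 + 0.2139 + 0.2496 + 0.1924 + 0.24 + 0.1971 + 0.2275 = 1.4921
KR-20 = (k/(k-1)) * (1 - Sum(p_i*q_i) / Var_total)
= (7/6) * (1 - 1.4921/4.2)
= 1.1667 * 0.6447
KR-20 = 0.7522

0.7522


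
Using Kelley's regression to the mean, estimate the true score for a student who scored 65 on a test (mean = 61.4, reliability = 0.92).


T_est = rxx * X + (1 - rxx) * mean
T_est = 0.92 * 65 + 0.08 * 61.4
T_est = 59.8 + 4.912
T_est = 64.712

64.712


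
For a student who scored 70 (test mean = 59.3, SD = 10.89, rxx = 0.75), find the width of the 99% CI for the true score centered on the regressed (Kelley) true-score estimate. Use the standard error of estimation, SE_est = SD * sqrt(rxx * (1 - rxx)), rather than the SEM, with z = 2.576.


True score estimate = 0.75*70 + 0.25*59.3 = 67.325
SE_est = SD * sqrt(rxx * (1 - rxx)) = 10.89 * sqrt(0.75 * 0.25) = 10.89 * sqrt(0.1875) = 4.715508
CI = T_est +/- z * SE_est, so width = 2 * z * SE_est = 2 * 2.576 * 4.715508
Width = 24.2943

24.2943


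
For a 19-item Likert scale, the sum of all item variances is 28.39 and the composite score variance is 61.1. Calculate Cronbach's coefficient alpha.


alpha = (k/(k-1)) * (1 - sum(si^2)/s_total^2)
= (19/18) * (1 - 28.39/61.1)
alpha = 0.5651

0.5651


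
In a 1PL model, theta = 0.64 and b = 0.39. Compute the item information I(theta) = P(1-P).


P = 1/(1+exp(-(0.64-0.39))) = 0.5622
I = P*(1-P) = 0.5622 * 0.4378
I = 0.2461

0.2461


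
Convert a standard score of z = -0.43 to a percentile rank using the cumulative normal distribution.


CDF(z) = 0.5 * (1 + erf(z/sqrt(2)))
erf(-0.3041) = -0.3328
CDF = 0.3336
Percentile rank = 0.3336 * 100 = 33.36

33.36


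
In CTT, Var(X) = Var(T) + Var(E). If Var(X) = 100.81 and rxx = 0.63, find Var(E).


var_true = rxx * var_obs = 0.63 * 100.81 = 63.5103
var_error = var_obs - var_true
var_error = 100.81 - 63.5103
var_error = 37.2997

37.2997


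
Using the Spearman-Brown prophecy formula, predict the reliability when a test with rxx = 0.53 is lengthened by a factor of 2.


r_new = (n * rxx) / (1 + (n-1) * rxx)
r_new = (2 * 0.53) / (1 + 1 * 0.53)
r_new = 1.06 / 1.53
r_new = 0.6928

0.6928


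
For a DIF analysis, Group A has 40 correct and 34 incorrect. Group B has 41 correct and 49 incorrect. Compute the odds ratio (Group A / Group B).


Odds_A = 40/34 = 1.1765
Odds_B = 41/49 = 0.8367
OR = Odds_A / Odds_B = 1.1765 / 0.8367
Exactly, OR = (40 * 49) / (34 * 41) = 1960 / 1394
OR = 1.406

1.406
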